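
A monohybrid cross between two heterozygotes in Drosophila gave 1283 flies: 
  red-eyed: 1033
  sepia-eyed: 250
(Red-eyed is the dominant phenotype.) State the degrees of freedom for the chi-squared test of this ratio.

1

For a monohybrid cross between heterozygotes with complete dominance, the expected phenotypic ratio is 3:1.
A goodness-of-fit test with 2 phenotype classes has df = 2 − 1 = 1.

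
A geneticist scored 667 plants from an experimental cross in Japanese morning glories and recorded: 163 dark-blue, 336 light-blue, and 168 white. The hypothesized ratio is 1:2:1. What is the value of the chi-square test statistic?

0.112

Total ratio parts = 4. Expected numbers out of 667:
  dark-blue: 667 × 1/4 = 166.75
  light-blue: 667 × 2/4 = 333.5
  white: 667 × 1/4 = 166.75
χ² = Σ (O − E)² / E
  dark-blue: (163 − 166.75)² / 166.75 = 0.0843
  light-blue: (336 − 333.5)² / 333.5 = 0.0187
  white: (168 − 166.75)² / 166.75 = 0.0094
χ² = 0.0843 + 0.0187 + 0.0094 = 0.1124 ≈ 0.112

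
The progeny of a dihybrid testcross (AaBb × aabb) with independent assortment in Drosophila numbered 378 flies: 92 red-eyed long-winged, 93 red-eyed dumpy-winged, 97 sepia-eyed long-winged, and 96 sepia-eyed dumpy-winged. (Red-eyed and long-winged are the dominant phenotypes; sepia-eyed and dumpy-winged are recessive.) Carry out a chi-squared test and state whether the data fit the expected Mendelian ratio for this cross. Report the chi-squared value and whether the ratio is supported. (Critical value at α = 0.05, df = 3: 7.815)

0.180; consistent

A dihybrid testcross with independent assortment gives a 1:1:1:1 ratio.
Under the 1:1:1:1 hypothesis (Σ ratio = 4, N = 378):
  red-eyed long-winged: 378 × 1/4 = 94.5
  red-eyed dumpy-winged: 378 × 1/4 = 94.5
  sepia-eyed long-winged: 378 × 1/4 = 94.5
  sepia-eyed dumpy-winged: 378 × 1/4 = 94.5
χ² = Σ (O − E)² / E
  red-eyed long-winged: (92 − 94.5)² / 94.5 = 0.0661
  red-eyed dumpy-winged: (93 − 94.5)² / 94.5 = 0.0238
  sepia-eyed long-winged: (97 − 94.5)² / 94.5 = 0.0661
  sepia-eyed dumpy-winged: (96 − 94.5)² / 94.5 = 0.0238
χ² = 0.0661 + 0.0238 + 0.0661 + 0.0238 = 0.1798 ≈ 0.180
Degrees of freedom = 4 − 1 = 3; critical value at α = 0.05 is 7.815.
Since 0.180 < 7.815, we fail to reject the null hypothesis — the data are consistent with the 1:1:1:1 ratio.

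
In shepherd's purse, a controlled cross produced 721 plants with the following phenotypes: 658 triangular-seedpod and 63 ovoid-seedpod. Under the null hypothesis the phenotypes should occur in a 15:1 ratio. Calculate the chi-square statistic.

The 15:1 ratio has 16 parts, so with N = 721 the expected counts are:
  triangular-seedpod: 721 × 15/16 = 675.9375
  ovoid-seedpod: 721 × 1/16 = 45.0625
χ² = Σ (O − E)² / E
  triangular-seedpod: (658 − 675.9375)² / 675.9375 = 0.4760
  ovoid-seedpod: (63 − 45.0625)² / 45.0625 = 7.1402
χ² = 0.4760 + 7.1402 = 7.6162 ≈ 7.616

7.616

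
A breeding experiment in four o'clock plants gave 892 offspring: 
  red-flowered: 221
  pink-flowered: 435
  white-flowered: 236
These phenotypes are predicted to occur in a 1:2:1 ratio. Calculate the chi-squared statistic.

1.047

The 1:2:1 ratio has 4 parts, so with N = 892 the expected counts are:
  red-flowered: 892 × 1/4 = 223
  pink-flowered: 892 × 2/4 = 446
  white-flowered: 892 × 1/4 = 223
χ² = Σ (O − E)² / E
  red-flowered: (221 − 223)² / 223 = 0.0179
  pink-flowered: (435 − 446)² / 446 = 0.2713
  white-flowered: (236 − 223)² / 223 = 0.7578
χ² = 0.0179 + 0.2713 + 0.7578 = 1.047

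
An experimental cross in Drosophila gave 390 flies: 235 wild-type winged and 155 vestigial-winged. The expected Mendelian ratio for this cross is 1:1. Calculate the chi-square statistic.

16.410

Total ratio parts = 2. Expected numbers out of 390:
  wild-type winged: 390 × 1/2 = 195
  vestigial-winged: 390 × 1/2 = 195
χ² = Σ (O − E)² / E
  wild-type winged: (235 − 195)² / 195 = 8.2051
  vestigial-winged: (155 − 195)² / 195 = 8.2051
χ² = 8.2051 + 8.2051 = 16.4102 ≈ 16.410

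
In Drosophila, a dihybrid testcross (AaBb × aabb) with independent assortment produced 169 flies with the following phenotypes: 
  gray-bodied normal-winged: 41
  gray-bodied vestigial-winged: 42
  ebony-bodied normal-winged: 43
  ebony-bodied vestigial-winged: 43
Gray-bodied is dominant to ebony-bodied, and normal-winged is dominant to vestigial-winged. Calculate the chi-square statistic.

0.065

A dihybrid testcross with independent assortment gives a 1:1:1:1 ratio.
Under the 1:1:1:1 hypothesis (Σ ratio = 4, N = 169):
  gray-bodied normal-winged: 169 × 1/4 = 42.25
  gray-bodied vestigial-winged: 169 × 1/4 = 42.25
  ebony-bodied normal-winged: 169 × 1/4 = 42.25
  ebony-bodied vestigial-winged: 169 × 1/4 = 42.25
χ² = Σ (O − E)² / E
  gray-bodied normal-winged: (41 − 42.25)² / 42.25 = 0.0370
  gray-bodied vestigial-winged: (42 − 42.25)² / 42.25 = 0.0015
  ebony-bodied normal-winged: (43 − 42.25)² / 42.25 = 0.0133
  ebony-bodied vestigial-winged: (43 − 42.25)² / 42.25 = 0.0133
χ² = 0.0370 + 0.0015 + 0.0133 + 0.0133 = 0.0651 ≈ 0.065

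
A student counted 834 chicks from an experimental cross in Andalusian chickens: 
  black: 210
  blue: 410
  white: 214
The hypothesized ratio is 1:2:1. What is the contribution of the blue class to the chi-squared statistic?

0.118

Under the 1:2:1 hypothesis (Σ ratio = 4, N = 834):
  black: 834 × 1/4 = 208.5
  blue: 834 × 2/4 = 417
  white: 834 × 1/4 = 208.5
Contribution of blue: (410 − 417)² / 417 = 0.1175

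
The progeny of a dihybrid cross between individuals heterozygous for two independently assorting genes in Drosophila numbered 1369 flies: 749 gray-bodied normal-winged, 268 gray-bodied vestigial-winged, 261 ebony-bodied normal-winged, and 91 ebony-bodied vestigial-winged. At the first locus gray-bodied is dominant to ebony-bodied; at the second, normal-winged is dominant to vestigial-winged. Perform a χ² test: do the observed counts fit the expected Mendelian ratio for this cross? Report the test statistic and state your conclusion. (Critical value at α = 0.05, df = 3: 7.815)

A dihybrid F₂ with independent assortment and complete dominance at both loci gives a 9:3:3:1 phenotypic ratio.
Under the 9:3:3:1 hypothesis (Σ ratio = 16, N = 1369):
  gray-bodied normal-winged: 1369 × 9/16 = 770.0625
  gray-bodied vestigial-winged: 1369 × 3/16 = 256.6875
  ebony-bodied normal-winged: 1369 × 3/16 = 256.6875
  ebony-bodied vestigial-winged: 1369 × 1/16 = 85.5625
χ² = Σ (O − E)² / E
  gray-bodied normal-winged: (749 − 770.0625)² / 770.0625 = 0.5761
  gray-bodied vestigial-winged: (268 − 256.6875)² / 256.6875 = 0.4986
  ebony-bodied normal-winged: (261 − 256.6875)² / 256.6875 = 0.0725
  ebony-bodied vestigial-winged: (91 − 85.5625)² / 85.5625 = 0.3456
χ² = 0.5761 + 0.4986 + 0.0725 + 0.3456 = 1.4928 ≈ 1.493
Degrees of freedom = 4 − 1 = 3; critical value at α = 0.05 is 7.815.
Since 1.493 < 7.815, we fail to reject the null hypothesis — the data are consistent with the 9:3:3:1 ratio.

1.493; consistent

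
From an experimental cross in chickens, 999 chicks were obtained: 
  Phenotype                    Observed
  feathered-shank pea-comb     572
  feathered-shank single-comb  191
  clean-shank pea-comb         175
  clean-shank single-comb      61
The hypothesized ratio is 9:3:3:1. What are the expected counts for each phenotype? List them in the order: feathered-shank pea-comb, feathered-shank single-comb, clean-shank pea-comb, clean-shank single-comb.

561.9375, 187.3125, 187.3125, 62.4375

Under the 9:3:3:1 hypothesis (Σ ratio = 16, N = 999):
  feathered-shank pea-comb: 999 × 9/16 = 561.9375
  feathered-shank single-comb: 999 × 3/16 = 187.3125
  clean-shank pea-comb: 999 × 3/16 = 187.3125
  clean-shank single-comb: 999 × 1/16 = 62.4375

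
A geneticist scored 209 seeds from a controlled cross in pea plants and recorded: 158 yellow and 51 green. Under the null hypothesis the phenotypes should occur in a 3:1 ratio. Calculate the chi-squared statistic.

Total ratio parts = 4. Expected numbers out of 209:
  yellow: 209 × 3/4 = 156.75
  green: 209 × 1/4 = 52.25
χ² = Σ (O − E)² / E
  yellow: (158 − 156.75)² / 156.75 = 0.0100
  green: (51 − 52.25)² / 52.25 = 0.0299
χ² = 0.0100 + 0.0299 = 0.0399 ≈ 0.040

0.040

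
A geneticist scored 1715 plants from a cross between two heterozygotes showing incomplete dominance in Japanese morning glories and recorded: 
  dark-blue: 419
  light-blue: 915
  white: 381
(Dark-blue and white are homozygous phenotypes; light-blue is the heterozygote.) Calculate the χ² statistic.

With incomplete dominance, a heterozygote × heterozygote cross gives a 1:2:1 phenotypic ratio.
The 1:2:1 ratio has 4 parts, so with N = 1715 the expected counts are:
  dark-blue: 1715 × 1/4 = 428.75
  light-blue: 1715 × 2/4 = 857.5
  white: 1715 × 1/4 = 428.75
χ² = Σ (O − E)² / E
  dark-blue: (419 − 428.75)² / 428.75 = 0.2217
  light-blue: (915 − 857.5)² / 857.5 = 3.8557
  white: (381 − 428.75)² / 428.75 = 5.3179
χ² = 0.2217 + 3.8557 + 5.3179 = 9.3953 ≈ 9.395

9.395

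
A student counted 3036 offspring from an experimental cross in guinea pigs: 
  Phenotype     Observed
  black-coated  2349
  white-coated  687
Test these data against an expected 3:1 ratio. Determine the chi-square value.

Total ratio parts = 4. Expected numbers out of 3036:
  black-coated: 3036 × 3/4 = 2277
  white-coated: 3036 × 1/4 = 759
χ² = Σ (O − E)² / E
  black-coated: (2349 − 2277)² / 2277 = 2.2767
  white-coated: (687 − 759)² / 759 = 6.8300
χ² = 2.2767 + 6.8300 = 9.1067 ≈ 9.107

9.107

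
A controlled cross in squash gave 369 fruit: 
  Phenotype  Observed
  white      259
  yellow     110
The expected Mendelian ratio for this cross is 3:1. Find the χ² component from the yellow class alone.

The 3:1 ratio has 4 parts, so with N = 369 the expected counts are:
  white: 369 × 3/4 = 276.75
  yellow: 369 × 1/4 = 92.25
Contribution of yellow: (110 − 92.25)² / 92.25 = 3.4153

3.415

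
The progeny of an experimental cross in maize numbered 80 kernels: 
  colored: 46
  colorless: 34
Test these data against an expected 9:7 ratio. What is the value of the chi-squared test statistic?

0.051

Under the 9:7 hypothesis (Σ ratio = 16, N = 80):
  colored: 80 × 9/16 = 45
  colorless: 80 × 7/16 = 35
χ² = Σ (O − E)² / E
  colored: (46 − 45)² / 45 = 0.0222
  colorless: (34 − 35)² / 35 = 0.0286
χ² = 0.0222 + 0.0286 = 0.0508 ≈ 0.051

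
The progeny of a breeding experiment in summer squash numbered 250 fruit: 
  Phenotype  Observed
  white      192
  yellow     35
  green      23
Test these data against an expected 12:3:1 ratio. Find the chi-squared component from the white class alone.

Expected counts for N = 250 under a 12:3:1 ratio (total parts = 16):
  white: 250 × 12/16 = 187.5
  yellow: 250 × 3/16 = 46.875
  green: 250 × 1/16 = 15.625
Contribution of white: (192 − 187.5)² / 187.5 = 0.1080

0.108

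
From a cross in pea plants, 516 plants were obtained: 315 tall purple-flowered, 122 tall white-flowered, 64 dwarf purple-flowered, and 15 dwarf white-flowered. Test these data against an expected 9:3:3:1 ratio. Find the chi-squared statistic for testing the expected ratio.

Total ratio parts = 16. Expected numbers out of 516:
  tall purple-flowered: 516 × 9/16 = 290.25
  tall white-flowered: 516 × 3/16 = 96.75
  dwarf purple-flowered: 516 × 3/16 = 96.75
  dwarf white-flowered: 516 × 1/16 = 32.25
χ² = Σ (O − E)² / E
  tall purple-flowered: (315 − 290.25)² / 290.25 = 2.1105
  tall white-flowered: (122 − 96.75)² / 96.75 = 6.5898
  dwarf purple-flowered: (64 − 96.75)² / 96.75 = 11.0859
  dwarf white-flowered: (15 − 32.25)² / 32.25 = 9.2267
χ² = 2.1105 + 6.5898 + 11.0859 + 9.2267 = 29.0129 ≈ 29.013

29.013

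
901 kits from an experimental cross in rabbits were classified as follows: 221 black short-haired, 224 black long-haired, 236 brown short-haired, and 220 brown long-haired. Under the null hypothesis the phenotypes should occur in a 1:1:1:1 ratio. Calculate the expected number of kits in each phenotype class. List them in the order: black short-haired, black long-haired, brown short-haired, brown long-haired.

225.25, 225.25, 225.25, 225.25

Under the 1:1:1:1 hypothesis (Σ ratio = 4, N = 901):
  black short-haired: 901 × 1/4 = 225.25
  black long-haired: 901 × 1/4 = 225.25
  brown short-haired: 901 × 1/4 = 225.25
  brown long-haired: 901 × 1/4 = 225.25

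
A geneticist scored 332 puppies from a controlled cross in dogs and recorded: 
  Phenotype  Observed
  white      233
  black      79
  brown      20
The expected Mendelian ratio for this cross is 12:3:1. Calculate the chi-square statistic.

Under the 12:3:1 hypothesis (Σ ratio = 16, N = 332):
  white: 332 × 12/16 = 249
  black: 332 × 3/16 = 62.25
  brown: 332 × 1/16 = 20.75
χ² = Σ (O − E)² / E
  white: (233 − 249)² / 249 = 1.0281
  black: (79 − 62.25)² / 62.25 = 4.5070
  brown: (20 − 20.75)² / 20.75 = 0.0271
χ² = 1.0281 + 4.5070 + 0.0271 = 5.5622 ≈ 5.562

5.562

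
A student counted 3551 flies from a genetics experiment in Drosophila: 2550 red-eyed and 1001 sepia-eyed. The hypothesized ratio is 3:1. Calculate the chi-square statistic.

Under the 3:1 hypothesis (Σ ratio = 4, N = 3551):
  red-eyed: 3551 × 3/4 = 2663.25
  sepia-eyed: 3551 × 1/4 = 887.75
χ² = Σ (O − E)² / E
  red-eyed: (2550 − 2663.25)² / 2663.25 = 4.8158
  sepia-eyed: (1001 − 887.75)² / 887.75 = 14.4473
χ² = 4.8158 + 14.4473 = 19.2631 ≈ 19.263

19.263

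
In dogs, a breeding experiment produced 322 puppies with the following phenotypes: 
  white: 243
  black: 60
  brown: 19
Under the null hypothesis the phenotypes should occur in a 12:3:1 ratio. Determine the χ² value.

Expected counts for N = 322 under a 12:3:1 ratio (total parts = 16):
  white: 322 × 12/16 = 241.5
  black: 322 × 3/16 = 60.375
  brown: 322 × 1/16 = 20.125
χ² = Σ (O − E)² / E
  white: (243 − 241.5)² / 241.5 = 0.0093
  black: (60 − 60.375)² / 60.375 = 0.0023
  brown: (19 − 20.125)² / 20.125 = 0.0629
χ² = 0.0093 + 0.0023 + 0.0629 = 0.0745 ≈ 0.075

0.075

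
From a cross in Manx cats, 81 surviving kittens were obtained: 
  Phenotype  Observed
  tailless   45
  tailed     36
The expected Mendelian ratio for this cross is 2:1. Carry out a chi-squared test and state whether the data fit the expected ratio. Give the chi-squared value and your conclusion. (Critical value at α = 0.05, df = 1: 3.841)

4.500; not consistent

Total ratio parts = 3. Expected numbers out of 81:
  tailless: 81 × 2/3 = 54
  tailed: 81 × 1/3 = 27
χ² = Σ (O − E)² / E
  tailless: (45 − 54)² / 54 = 1.5000
  tailed: (36 − 27)² / 27 = 3.0000
χ² = 1.5000 + 3.0000 = 4.500
Degrees of freedom = 2 − 1 = 1; critical value at α = 0.05 is 3.841.
Since 4.500 > 3.841, we reject the null hypothesis — the data do not fit the 2:1 ratio.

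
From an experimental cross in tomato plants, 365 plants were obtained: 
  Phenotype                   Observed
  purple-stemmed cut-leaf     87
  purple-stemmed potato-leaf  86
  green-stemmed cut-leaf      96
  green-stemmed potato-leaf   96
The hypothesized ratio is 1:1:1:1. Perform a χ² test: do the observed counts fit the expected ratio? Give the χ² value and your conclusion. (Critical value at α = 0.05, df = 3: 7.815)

0.995; consistent

Total ratio parts = 4. Expected numbers out of 365:
  purple-stemmed cut-leaf: 365 × 1/4 = 91.25
  purple-stemmed potato-leaf: 365 × 1/4 = 91.25
  green-stemmed cut-leaf: 365 × 1/4 = 91.25
  green-stemmed potato-leaf: 365 × 1/4 = 91.25
χ² = Σ (O − E)² / E
  purple-stemmed cut-leaf: (87 − 91.25)² / 91.25 = 0.1979
  purple-stemmed potato-leaf: (86 − 91.25)² / 91.25 = 0.3021
  green-stemmed cut-leaf: (96 − 91.25)² / 91.25 = 0.2473
  green-stemmed potato-leaf: (96 − 91.25)² / 91.25 = 0.2473
χ² = 0.1979 + 0.3021 + 0.2473 + 0.2473 = 0.9946 ≈ 0.995
Degrees of freedom = 4 − 1 = 3; critical value at α = 0.05 is 7.815.
Since 0.995 < 7.815, we fail to reject the null hypothesis — the data are consistent with the 1:1:1:1 ratio.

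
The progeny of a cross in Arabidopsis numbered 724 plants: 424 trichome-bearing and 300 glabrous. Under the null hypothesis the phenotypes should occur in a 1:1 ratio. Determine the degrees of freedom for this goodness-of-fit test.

A goodness-of-fit test with 2 phenotype classes has df = 2 − 1 = 1.

1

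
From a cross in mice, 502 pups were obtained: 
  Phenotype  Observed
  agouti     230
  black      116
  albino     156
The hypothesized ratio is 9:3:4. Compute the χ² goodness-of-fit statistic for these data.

Expected counts for N = 502 under a 9:3:4 ratio (total parts = 16):
  agouti: 502 × 9/16 = 282.375
  black: 502 × 3/16 = 94.125
  albino: 502 × 4/16 = 125.5
χ² = Σ (O − E)² / E
  agouti: (230 − 282.375)² / 282.375 = 9.7145
  black: (116 − 94.125)² / 94.125 = 5.0838
  albino: (156 − 125.5)² / 125.5 = 7.4124
χ² = 9.7145 + 5.0838 + 7.4124 = 22.2107 ≈ 22.211

22.211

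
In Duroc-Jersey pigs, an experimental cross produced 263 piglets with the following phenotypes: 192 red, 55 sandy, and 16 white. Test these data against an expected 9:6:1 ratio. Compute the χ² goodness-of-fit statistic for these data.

32.432

The 9:6:1 ratio has 16 parts, so with N = 263 the expected counts are:
  red: 263 × 9/16 = 147.9375
  sandy: 263 × 6/16 = 98.625
  white: 263 × 1/16 = 16.4375
χ² = Σ (O − E)² / E
  red: (192 − 147.9375)² / 147.9375 = 13.1238
  sandy: (55 − 98.625)² / 98.625 = 19.2967
  white: (16 − 16.4375)² / 16.4375 = 0.0116
χ² = 13.1238 + 19.2967 + 0.0116 = 32.4321 ≈ 32.432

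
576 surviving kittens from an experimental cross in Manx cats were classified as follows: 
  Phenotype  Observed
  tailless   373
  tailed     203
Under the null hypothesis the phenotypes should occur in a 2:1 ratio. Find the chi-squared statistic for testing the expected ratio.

The 2:1 ratio has 3 parts, so with N = 576 the expected counts are:
  tailless: 576 × 2/3 = 384
  tailed: 576 × 1/3 = 192
χ² = Σ (O − E)² / E
  tailless: (373 − 384)² / 384 = 0.3151
  tailed: (203 − 192)² / 192 = 0.6302
χ² = 0.3151 + 0.6302 = 0.9453 ≈ 0.945

0.945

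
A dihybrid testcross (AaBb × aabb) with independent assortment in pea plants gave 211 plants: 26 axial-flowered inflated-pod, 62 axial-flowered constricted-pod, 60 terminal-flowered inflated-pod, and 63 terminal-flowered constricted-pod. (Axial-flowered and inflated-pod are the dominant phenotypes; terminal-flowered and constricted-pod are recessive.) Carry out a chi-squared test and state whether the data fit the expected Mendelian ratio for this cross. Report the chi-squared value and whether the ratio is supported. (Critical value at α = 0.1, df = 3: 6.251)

A dihybrid testcross with independent assortment gives a 1:1:1:1 ratio.
The 1:1:1:1 ratio has 4 parts, so with N = 211 the expected counts are:
  axial-flowered inflated-pod: 211 × 1/4 = 52.75
  axial-flowered constricted-pod: 211 × 1/4 = 52.75
  terminal-flowered inflated-pod: 211 × 1/4 = 52.75
  terminal-flowered constricted-pod: 211 × 1/4 = 52.75
χ² = Σ (O − E)² / E
  axial-flowered inflated-pod: (26 − 52.75)² / 52.75 = 13.5652
  axial-flowered constricted-pod: (62 − 52.75)² / 52.75 = 1.6220
  terminal-flowered inflated-pod: (60 − 52.75)² / 52.75 = 0.9964
  terminal-flowered constricted-pod: (63 − 52.75)² / 52.75 = 1.9917
χ² = 13.5652 + 1.6220 + 0.9964 + 1.9917 = 18.1753 ≈ 18.175
Degrees of freedom = 4 − 1 = 3; critical value at α = 0.1 is 6.251.
Since 18.175 > 6.251, we reject the null hypothesis — the data do not fit the 1:1:1:1 ratio.

18.175; not consistent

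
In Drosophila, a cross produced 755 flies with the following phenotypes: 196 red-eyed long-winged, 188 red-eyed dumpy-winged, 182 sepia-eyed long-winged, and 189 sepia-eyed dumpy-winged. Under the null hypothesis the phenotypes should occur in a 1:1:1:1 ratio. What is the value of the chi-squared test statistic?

0.523

Under the 1:1:1:1 hypothesis (Σ ratio = 4, N = 755):
  red-eyed long-winged: 755 × 1/4 = 188.75
  red-eyed dumpy-winged: 755 × 1/4 = 188.75
  sepia-eyed long-winged: 755 × 1/4 = 188.75
  sepia-eyed dumpy-winged: 755 × 1/4 = 188.75
χ² = Σ (O − E)² / E
  red-eyed long-winged: (196 − 188.75)² / 188.75 = 0.2785
  red-eyed dumpy-winged: (188 − 188.75)² / 188.75 = 0.0030
  sepia-eyed long-winged: (182 − 188.75)² / 188.75 = 0.2414
  sepia-eyed dumpy-winged: (189 − 188.75)² / 188.75 = 0.0003
χ² = 0.2785 + 0.0030 + 0.2414 + 0.0003 = 0.5232 ≈ 0.523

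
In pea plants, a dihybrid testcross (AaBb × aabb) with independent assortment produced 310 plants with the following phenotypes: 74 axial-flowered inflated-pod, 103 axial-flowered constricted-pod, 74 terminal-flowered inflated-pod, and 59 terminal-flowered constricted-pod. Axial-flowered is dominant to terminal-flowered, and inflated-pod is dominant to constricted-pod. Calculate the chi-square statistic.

13.123

A dihybrid testcross with independent assortment gives a 1:1:1:1 ratio.
Under the 1:1:1:1 hypothesis (Σ ratio = 4, N = 310):
  axial-flowered inflated-pod: 310 × 1/4 = 77.5
  axial-flowered constricted-pod: 310 × 1/4 = 77.5
  terminal-flowered inflated-pod: 310 × 1/4 = 77.5
  terminal-flowered constricted-pod: 310 × 1/4 = 77.5
χ² = Σ (O − E)² / E
  axial-flowered inflated-pod: (74 − 77.5)² / 77.5 = 0.1581
  axial-flowered constricted-pod: (103 − 77.5)² / 77.5 = 8.3903
  terminal-flowered inflated-pod: (74 − 77.5)² / 77.5 = 0.1581
  terminal-flowered constricted-pod: (59 − 77.5)² / 77.5 = 4.4161
χ² = 0.1581 + 8.3903 + 0.1581 + 4.4161 = 13.1226 ≈ 13.123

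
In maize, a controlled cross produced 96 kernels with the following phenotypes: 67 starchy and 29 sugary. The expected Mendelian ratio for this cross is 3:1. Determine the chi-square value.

1.389

The 3:1 ratio has 4 parts, so with N = 96 the expected counts are:
  starchy: 96 × 3/4 = 72
  sugary: 96 × 1/4 = 24
χ² = Σ (O − E)² / E
  starchy: (67 − 72)² / 72 = 0.3472
  sugary: (29 − 24)² / 24 = 1.0417
χ² = 0.3472 + 1.0417 = 1.3889 ≈ 1.389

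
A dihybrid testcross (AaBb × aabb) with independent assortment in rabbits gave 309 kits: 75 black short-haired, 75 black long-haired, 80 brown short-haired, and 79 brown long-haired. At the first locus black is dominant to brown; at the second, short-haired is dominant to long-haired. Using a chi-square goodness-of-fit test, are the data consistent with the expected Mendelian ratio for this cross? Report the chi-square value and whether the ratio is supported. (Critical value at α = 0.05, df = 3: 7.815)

0.269; consistent

A dihybrid testcross with independent assortment gives a 1:1:1:1 ratio.
Under the 1:1:1:1 hypothesis (Σ ratio = 4, N = 309):
  black short-haired: 309 × 1/4 = 77.25
  black long-haired: 309 × 1/4 = 77.25
  brown short-haired: 309 × 1/4 = 77.25
  brown long-haired: 309 × 1/4 = 77.25
χ² = Σ (O − E)² / E
  black short-haired: (75 − 77.25)² / 77.25 = 0.0655
  black long-haired: (75 − 77.25)² / 77.25 = 0.0655
  brown short-haired: (80 − 77.25)² / 77.25 = 0.0979
  brown long-haired: (79 − 77.25)² / 77.25 = 0.0396
χ² = 0.0655 + 0.0655 + 0.0979 + 0.0396 = 0.2685 ≈ 0.269
Degrees of freedom = 4 − 1 = 3; critical value at α = 0.05 is 7.815.
Since 0.269 < 7.815, we fail to reject the null hypothesis — the data are consistent with the 1:1:1:1 ratio.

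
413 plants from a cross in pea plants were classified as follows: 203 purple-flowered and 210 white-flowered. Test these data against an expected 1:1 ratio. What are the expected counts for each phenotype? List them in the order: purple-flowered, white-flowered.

Total ratio parts = 2. Expected numbers out of 413:
  purple-flowered: 413 × 1/2 = 206.5
  white-flowered: 413 × 1/2 = 206.5

206.5, 206.5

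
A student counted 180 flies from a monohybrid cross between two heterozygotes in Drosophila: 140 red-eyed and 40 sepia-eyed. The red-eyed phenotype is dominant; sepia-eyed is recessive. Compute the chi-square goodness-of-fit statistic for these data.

0.741

For a monohybrid cross between heterozygotes with complete dominance, the expected phenotypic ratio is 3:1.
The 3:1 ratio has 4 parts, so with N = 180 the expected counts are:
  red-eyed: 180 × 3/4 = 135
  sepia-eyed: 180 × 1/4 = 45
χ² = Σ (O − E)² / E
  red-eyed: (140 − 135)² / 135 = 0.1852
  sepia-eyed: (40 − 45)² / 45 = 0.5556
χ² = 0.1852 + 0.5556 = 0.7408 ≈ 0.741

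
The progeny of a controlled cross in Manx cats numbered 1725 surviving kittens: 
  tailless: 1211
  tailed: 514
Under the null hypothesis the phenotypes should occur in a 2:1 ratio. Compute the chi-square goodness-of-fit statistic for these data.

The 2:1 ratio has 3 parts, so with N = 1725 the expected counts are:
  tailless: 1725 × 2/3 = 1150
  tailed: 1725 × 1/3 = 575
χ² = Σ (O − E)² / E
  tailless: (1211 − 1150)² / 1150 = 3.2357
  tailed: (514 − 575)² / 575 = 6.4713
χ² = 3.2357 + 6.4713 = 9.707

9.707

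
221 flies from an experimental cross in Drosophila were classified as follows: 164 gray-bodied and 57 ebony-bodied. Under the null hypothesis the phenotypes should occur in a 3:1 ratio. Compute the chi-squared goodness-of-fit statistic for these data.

Total ratio parts = 4. Expected numbers out of 221:
  gray-bodied: 221 × 3/4 = 165.75
  ebony-bodied: 221 × 1/4 = 55.25
χ² = Σ (O − E)² / E
  gray-bodied: (164 − 165.75)² / 165.75 = 0.0185
  ebony-bodied: (57 − 55.25)² / 55.25 = 0.0554
χ² = 0.0185 + 0.0554 = 0.0739 ≈ 0.074

0.074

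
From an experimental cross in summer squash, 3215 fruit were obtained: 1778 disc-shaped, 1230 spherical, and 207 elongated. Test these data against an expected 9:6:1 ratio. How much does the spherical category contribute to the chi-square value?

The 9:6:1 ratio has 16 parts, so with N = 3215 the expected counts are:
  disc-shaped: 3215 × 9/16 = 1808.4375
  spherical: 3215 × 6/16 = 1205.625
  elongated: 3215 × 1/16 = 200.9375
Contribution of spherical: (1230 − 1205.625)² / 1205.625 = 0.4928

0.493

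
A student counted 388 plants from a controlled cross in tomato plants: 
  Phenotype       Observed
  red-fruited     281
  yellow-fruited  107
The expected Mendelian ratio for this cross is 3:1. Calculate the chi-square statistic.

The 3:1 ratio has 4 parts, so with N = 388 the expected counts are:
  red-fruited: 388 × 3/4 = 291
  yellow-fruited: 388 × 1/4 = 97
χ² = Σ (O − E)² / E
  red-fruited: (281 − 291)² / 291 = 0.3436
  yellow-fruited: (107 − 97)² / 97 = 1.0309
χ² = 0.3436 + 1.0309 = 1.3745 ≈ 1.375

1.375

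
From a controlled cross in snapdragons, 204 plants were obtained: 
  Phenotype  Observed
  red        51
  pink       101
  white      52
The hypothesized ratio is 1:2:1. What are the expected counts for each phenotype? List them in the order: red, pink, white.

Total ratio parts = 4. Expected numbers out of 204:
  red: 204 × 1/4 = 51
  pink: 204 × 2/4 = 102
  white: 204 × 1/4 = 51

51, 102, 51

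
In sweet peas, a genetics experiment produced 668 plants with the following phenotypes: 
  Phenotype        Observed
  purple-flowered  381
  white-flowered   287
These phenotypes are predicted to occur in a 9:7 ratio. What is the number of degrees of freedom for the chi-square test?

1

A goodness-of-fit test with 2 phenotype classes has df = 2 − 1 = 1.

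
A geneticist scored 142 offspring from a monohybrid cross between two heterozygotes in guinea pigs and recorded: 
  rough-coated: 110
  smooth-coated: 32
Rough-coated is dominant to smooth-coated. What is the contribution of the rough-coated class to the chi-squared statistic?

0.115

For a monohybrid cross between heterozygotes with complete dominance, the expected phenotypic ratio is 3:1.
Under the 3:1 hypothesis (Σ ratio = 4, N = 142):
  rough-coated: 142 × 3/4 = 106.5
  smooth-coated: 142 × 1/4 = 35.5
Contribution of rough-coated: (110 − 106.5)² / 106.5 = 0.1150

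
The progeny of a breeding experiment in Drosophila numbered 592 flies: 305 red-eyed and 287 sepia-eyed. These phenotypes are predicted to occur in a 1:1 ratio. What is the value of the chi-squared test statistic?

Under the 1:1 hypothesis (Σ ratio = 2, N = 592):
  red-eyed: 592 × 1/2 = 296
  sepia-eyed: 592 × 1/2 = 296
χ² = Σ (O − E)² / E
  red-eyed: (305 − 296)² / 296 = 0.2736
  sepia-eyed: (287 − 296)² / 296 = 0.2736
χ² = 0.2736 + 0.2736 = 0.5472 ≈ 0.547

0.547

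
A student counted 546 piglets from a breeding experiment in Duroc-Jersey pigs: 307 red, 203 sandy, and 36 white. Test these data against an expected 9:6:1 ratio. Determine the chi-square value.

0.118

Expected counts for N = 546 under a 9:6:1 ratio (total parts = 16):
  red: 546 × 9/16 = 307.125
  sandy: 546 × 6/16 = 204.75
  white: 546 × 1/16 = 34.125
χ² = Σ (O − E)² / E
  red: (307 − 307.125)² / 307.125 = 0.0001
  sandy: (203 − 204.75)² / 204.75 = 0.0150
  white: (36 − 34.125)² / 34.125 = 0.1030
χ² = 0.0001 + 0.0150 + 0.1030 = 0.1181 ≈ 0.118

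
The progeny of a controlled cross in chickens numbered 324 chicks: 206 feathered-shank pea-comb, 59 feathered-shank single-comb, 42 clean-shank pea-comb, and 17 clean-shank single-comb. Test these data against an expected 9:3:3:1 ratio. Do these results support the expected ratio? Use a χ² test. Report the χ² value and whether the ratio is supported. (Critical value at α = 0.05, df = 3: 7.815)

9.454; not consistent

The 9:3:3:1 ratio has 16 parts, so with N = 324 the expected counts are:
  feathered-shank pea-comb: 324 × 9/16 = 182.25
  feathered-shank single-comb: 324 × 3/16 = 60.75
  clean-shank pea-comb: 324 × 3/16 = 60.75
  clean-shank single-comb: 324 × 1/16 = 20.25
χ² = Σ (O − E)² / E
  feathered-shank pea-comb: (206 − 182.25)² / 182.25 = 3.0950
  feathered-shank single-comb: (59 − 60.75)² / 60.75 = 0.0504
  clean-shank pea-comb: (42 − 60.75)² / 60.75 = 5.7870
  clean-shank single-comb: (17 − 20.25)² / 20.25 = 0.5216
χ² = 3.0950 + 0.0504 + 5.7870 + 0.5216 = 9.454
Degrees of freedom = 4 − 1 = 3; critical value at α = 0.05 is 7.815.
Since 9.454 > 7.815, we reject the null hypothesis — the data do not fit the 9:3:3:1 ratio.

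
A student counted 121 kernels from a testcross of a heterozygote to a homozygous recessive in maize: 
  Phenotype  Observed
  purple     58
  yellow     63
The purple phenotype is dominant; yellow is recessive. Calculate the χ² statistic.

0.207

A testcross of a heterozygote (Aa × aa) gives a 1:1 phenotypic ratio.
Under the 1:1 hypothesis (Σ ratio = 2, N = 121):
  purple: 121 × 1/2 = 60.5
  yellow: 121 × 1/2 = 60.5
χ² = Σ (O − E)² / E
  purple: (58 − 60.5)² / 60.5 = 0.1033
  yellow: (63 − 60.5)² / 60.5 = 0.1033
χ² = 0.1033 + 0.1033 = 0.2066 ≈ 0.207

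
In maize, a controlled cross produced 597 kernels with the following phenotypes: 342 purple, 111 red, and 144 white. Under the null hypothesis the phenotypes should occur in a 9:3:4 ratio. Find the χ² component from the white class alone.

0.185

The 9:3:4 ratio has 16 parts, so with N = 597 the expected counts are:
  purple: 597 × 9/16 = 335.8125
  red: 597 × 3/16 = 111.9375
  white: 597 × 4/16 = 149.25
Contribution of white: (144 − 149.25)² / 149.25 = 0.1847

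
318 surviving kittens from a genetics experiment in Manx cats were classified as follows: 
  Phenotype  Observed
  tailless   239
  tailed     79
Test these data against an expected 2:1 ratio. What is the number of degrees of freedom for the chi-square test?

1

A goodness-of-fit test with 2 phenotype classes has df = 2 − 1 = 1.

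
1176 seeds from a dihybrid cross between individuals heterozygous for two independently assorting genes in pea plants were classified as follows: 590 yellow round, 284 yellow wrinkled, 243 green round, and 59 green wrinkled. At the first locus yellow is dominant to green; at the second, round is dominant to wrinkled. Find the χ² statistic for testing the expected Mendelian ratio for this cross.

31.172

A dihybrid F₂ with independent assortment and complete dominance at both loci gives a 9:3:3:1 phenotypic ratio.
Total ratio parts = 16. Expected numbers out of 1176:
  yellow round: 1176 × 9/16 = 661.5
  yellow wrinkled: 1176 × 3/16 = 220.5
  green round: 1176 × 3/16 = 220.5
  green wrinkled: 1176 × 1/16 = 73.5
χ² = Σ (O − E)² / E
  yellow round: (590 − 661.5)² / 661.5 = 7.7283
  yellow wrinkled: (284 − 220.5)² / 220.5 = 18.2868
  green round: (243 − 220.5)² / 220.5 = 2.2959
  green wrinkled: (59 − 73.5)² / 73.5 = 2.8605
χ² = 7.7283 + 18.2868 + 2.2959 + 2.8605 = 31.1715 ≈ 31.172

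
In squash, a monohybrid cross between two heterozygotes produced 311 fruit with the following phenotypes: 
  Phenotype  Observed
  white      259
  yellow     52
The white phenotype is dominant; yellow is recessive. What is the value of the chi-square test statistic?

For a monohybrid cross between heterozygotes with complete dominance, the expected phenotypic ratio is 3:1.
Total ratio parts = 4. Expected numbers out of 311:
  white: 311 × 3/4 = 233.25
  yellow: 311 × 1/4 = 77.75
χ² = Σ (O − E)² / E
  white: (259 − 233.25)² / 233.25 = 2.8427
  yellow: (52 − 77.75)² / 77.75 = 8.5281
χ² = 2.8427 + 8.5281 = 11.3708 ≈ 11.371

11.371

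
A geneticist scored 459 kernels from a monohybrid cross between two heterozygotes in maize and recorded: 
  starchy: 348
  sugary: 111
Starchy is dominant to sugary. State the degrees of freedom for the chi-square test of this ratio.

For a monohybrid cross between heterozygotes with complete dominance, the expected phenotypic ratio is 3:1.
A goodness-of-fit test with 2 phenotype classes has df = 2 − 1 = 1.

1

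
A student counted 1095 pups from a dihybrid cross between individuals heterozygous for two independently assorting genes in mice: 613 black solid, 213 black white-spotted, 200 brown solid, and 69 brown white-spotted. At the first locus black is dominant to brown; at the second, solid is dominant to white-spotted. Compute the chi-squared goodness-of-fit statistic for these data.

A dihybrid F₂ with independent assortment and complete dominance at both loci gives a 9:3:3:1 phenotypic ratio.
Under the 9:3:3:1 hypothesis (Σ ratio = 16, N = 1095):
  black solid: 1095 × 9/16 = 615.9375
  black white-spotted: 1095 × 3/16 = 205.3125
  brown solid: 1095 × 3/16 = 205.3125
  brown white-spotted: 1095 × 1/16 = 68.4375
χ² = Σ (O − E)² / E
  black solid: (613 − 615.9375)² / 615.9375 = 0.0140
  black white-spotted: (213 − 205.3125)² / 205.3125 = 0.2878
  brown solid: (200 − 205.3125)² / 205.3125 = 0.1375
  brown white-spotted: (69 − 68.4375)² / 68.4375 = 0.0046
χ² = 0.0140 + 0.2878 + 0.1375 + 0.0046 = 0.4439 ≈ 0.444

0.444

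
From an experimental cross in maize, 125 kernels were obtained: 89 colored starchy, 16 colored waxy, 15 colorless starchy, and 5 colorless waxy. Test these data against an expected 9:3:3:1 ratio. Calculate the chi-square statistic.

11.377

Under the 9:3:3:1 hypothesis (Σ ratio = 16, N = 125):
  colored starchy: 125 × 9/16 = 70.3125
  colored waxy: 125 × 3/16 = 23.4375
  colorless starchy: 125 × 3/16 = 23.4375
  colorless waxy: 125 × 1/16 = 7.8125
χ² = Σ (O − E)² / E
  colored starchy: (89 − 70.3125)² / 70.3125 = 4.9667
  colored waxy: (16 − 23.4375)² / 23.4375 = 2.3602
  colorless starchy: (15 − 23.4375)² / 23.4375 = 3.0375
  colorless waxy: (5 − 7.8125)² / 7.8125 = 1.0125
χ² = 4.9667 + 2.3602 + 3.0375 + 1.0125 = 11.3769 ≈ 11.377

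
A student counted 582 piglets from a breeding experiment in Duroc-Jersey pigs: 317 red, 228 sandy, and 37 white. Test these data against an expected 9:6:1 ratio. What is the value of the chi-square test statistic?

Expected counts for N = 582 under a 9:6:1 ratio (total parts = 16):
  red: 582 × 9/16 = 327.375
  sandy: 582 × 6/16 = 218.25
  white: 582 × 1/16 = 36.375
χ² = Σ (O − E)² / E
  red: (317 − 327.375)² / 327.375 = 0.3288
  sandy: (228 − 218.25)² / 218.25 = 0.4356
  white: (37 − 36.375)² / 36.375 = 0.0107
χ² = 0.3288 + 0.4356 + 0.0107 = 0.7751 ≈ 0.775

0.775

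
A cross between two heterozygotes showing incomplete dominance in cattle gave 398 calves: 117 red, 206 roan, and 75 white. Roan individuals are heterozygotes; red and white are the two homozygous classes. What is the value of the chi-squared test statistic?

With incomplete dominance, a heterozygote × heterozygote cross gives a 1:2:1 phenotypic ratio.
Under the 1:2:1 hypothesis (Σ ratio = 4, N = 398):
  red: 398 × 1/4 = 99.5
  roan: 398 × 2/4 = 199
  white: 398 × 1/4 = 99.5
χ² = Σ (O − E)² / E
  red: (117 − 99.5)² / 99.5 = 3.0779
  roan: (206 − 199)² / 199 = 0.2462
  white: (75 − 99.5)² / 99.5 = 6.0327
χ² = 3.0779 + 0.2462 + 6.0327 = 9.3568 ≈ 9.357

9.357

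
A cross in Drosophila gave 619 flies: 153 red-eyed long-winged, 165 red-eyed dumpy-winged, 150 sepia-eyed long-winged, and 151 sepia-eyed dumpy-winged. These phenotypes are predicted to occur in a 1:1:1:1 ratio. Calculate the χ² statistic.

0.935

Expected counts for N = 619 under a 1:1:1:1 ratio (total parts = 4):
  red-eyed long-winged: 619 × 1/4 = 154.75
  red-eyed dumpy-winged: 619 × 1/4 = 154.75
  sepia-eyed long-winged: 619 × 1/4 = 154.75
  sepia-eyed dumpy-winged: 619 × 1/4 = 154.75
χ² = Σ (O − E)² / E
  red-eyed long-winged: (153 − 154.75)² / 154.75 = 0.0198
  red-eyed dumpy-winged: (165 − 154.75)² / 154.75 = 0.6789
  sepia-eyed long-winged: (150 − 154.75)² / 154.75 = 0.1458
  sepia-eyed dumpy-winged: (151 − 154.75)² / 154.75 = 0.0909
χ² = 0.0198 + 0.6789 + 0.1458 + 0.0909 = 0.9354 ≈ 0.935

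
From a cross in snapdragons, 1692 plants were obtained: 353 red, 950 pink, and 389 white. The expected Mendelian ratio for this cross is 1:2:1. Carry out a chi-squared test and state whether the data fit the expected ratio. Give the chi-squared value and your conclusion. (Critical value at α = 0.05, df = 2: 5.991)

Total ratio parts = 4. Expected numbers out of 1692:
  red: 1692 × 1/4 = 423
  pink: 1692 × 2/4 = 846
  white: 1692 × 1/4 = 423
χ² = Σ (O − E)² / E
  red: (353 − 423)² / 423 = 11.5839
  pink: (950 − 846)² / 846 = 12.7849
  white: (389 − 423)² / 423 = 2.7329
χ² = 11.5839 + 12.7849 + 2.7329 = 27.1017 ≈ 27.102
Degrees of freedom = 3 − 1 = 2; critical value at α = 0.05 is 5.991.
Since 27.102 > 5.991, we reject the null hypothesis — the data do not fit the 1:2:1 ratio.

27.102; not consistent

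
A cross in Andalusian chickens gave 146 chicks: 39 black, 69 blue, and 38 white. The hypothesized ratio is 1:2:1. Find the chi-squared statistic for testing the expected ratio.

0.452

Total ratio parts = 4. Expected numbers out of 146:
  black: 146 × 1/4 = 36.5
  blue: 146 × 2/4 = 73
  white: 146 × 1/4 = 36.5
χ² = Σ (O − E)² / E
  black: (39 − 36.5)² / 36.5 = 0.1712
  blue: (69 − 73)² / 73 = 0.2192
  white: (38 − 36.5)² / 36.5 = 0.0616
χ² = 0.1712 + 0.2192 + 0.0616 = 0.452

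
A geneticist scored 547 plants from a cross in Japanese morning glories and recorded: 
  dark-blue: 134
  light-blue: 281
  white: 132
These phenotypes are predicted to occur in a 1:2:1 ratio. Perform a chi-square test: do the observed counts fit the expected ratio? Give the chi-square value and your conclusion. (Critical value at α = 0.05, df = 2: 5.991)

0.426; consistent

Under the 1:2:1 hypothesis (Σ ratio = 4, N = 547):
  dark-blue: 547 × 1/4 = 136.75
  light-blue: 547 × 2/4 = 273.5
  white: 547 × 1/4 = 136.75
χ² = Σ (O − E)² / E
  dark-blue: (134 − 136.75)² / 136.75 = 0.0553
  light-blue: (281 − 273.5)² / 273.5 = 0.2057
  white: (132 − 136.75)² / 136.75 = 0.1650
χ² = 0.0553 + 0.2057 + 0.1650 = 0.426
Degrees of freedom = 3 − 1 = 2; critical value at α = 0.05 is 5.991.
Since 0.426 < 5.991, we fail to reject the null hypothesis — the data are consistent with the 1:2:1 ratio.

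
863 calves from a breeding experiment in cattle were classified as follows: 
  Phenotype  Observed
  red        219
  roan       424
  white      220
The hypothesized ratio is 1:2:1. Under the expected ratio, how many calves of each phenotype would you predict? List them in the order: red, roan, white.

215.75, 431.5, 215.75

The 1:2:1 ratio has 4 parts, so with N = 863 the expected counts are:
  red: 863 × 1/4 = 215.75
  roan: 863 × 2/4 = 431.5
  white: 863 × 1/4 = 215.75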